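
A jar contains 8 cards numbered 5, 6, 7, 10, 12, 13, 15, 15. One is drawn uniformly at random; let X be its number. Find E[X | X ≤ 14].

53/6

P(X ≤ 14) = 3/4.
Σ over the event: 5·1/8 + 6·1/8 + 7·1/8 + 10·1/8 + 12·1/8 + 13·1/8 = 53/8.
E[X | X ≤ 14] = (53/8) / (3/4) = 53/6.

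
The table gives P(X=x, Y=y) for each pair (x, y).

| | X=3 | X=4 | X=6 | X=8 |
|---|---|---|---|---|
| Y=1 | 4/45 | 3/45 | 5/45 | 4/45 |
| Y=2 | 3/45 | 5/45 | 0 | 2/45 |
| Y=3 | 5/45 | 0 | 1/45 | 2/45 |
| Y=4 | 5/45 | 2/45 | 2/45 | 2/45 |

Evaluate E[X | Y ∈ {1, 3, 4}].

174/35

P(Y ∈ {1, 3, 4}) = 7/9.
Summing X·P(X=x,Y=y) over the conditioning event gives 58/15.
E[X | Y ∈ {1, 3, 4}] = (58/15) / (7/9) = 174/35.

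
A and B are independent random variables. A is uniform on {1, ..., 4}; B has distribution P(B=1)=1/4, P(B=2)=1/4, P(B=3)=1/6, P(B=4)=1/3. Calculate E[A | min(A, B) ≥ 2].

3

P(min(A, B) ≥ 2) = 9/16.
Summing A·P(x,y) over outcomes with min(A, B) ≥ 2 gives 27/16.
E[A | min(A, B) ≥ 2] = (27/16) / (9/16) = 3.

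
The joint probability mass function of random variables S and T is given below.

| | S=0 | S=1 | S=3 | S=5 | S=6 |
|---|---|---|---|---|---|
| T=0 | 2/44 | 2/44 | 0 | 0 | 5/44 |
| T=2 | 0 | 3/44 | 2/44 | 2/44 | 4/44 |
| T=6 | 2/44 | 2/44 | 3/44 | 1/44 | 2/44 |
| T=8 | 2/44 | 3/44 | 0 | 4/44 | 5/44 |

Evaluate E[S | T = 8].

53/14

P(T = 8) = 7/22.
Σ S·P over the event = 0·(2/44) + 1·(3/44) + 5·(4/44) + 6·(5/44) = 53/44.
E[S | T = 8] = (53/44) / (7/22) = 53/14.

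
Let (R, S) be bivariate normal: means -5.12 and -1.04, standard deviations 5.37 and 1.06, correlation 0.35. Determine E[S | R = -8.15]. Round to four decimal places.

The regression of S on R has slope ρ·σ_S/σ_R and passes through (μ_R, μ_S).
E[S | R=-8.15] = -1.04 + (0.35)·(1.06/5.37)·(-8.15 − (-5.12)) = -1.04 + (0.069088)·(-3.03) = -1.2493.

-1.2493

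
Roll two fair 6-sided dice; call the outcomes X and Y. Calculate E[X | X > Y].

P(X > Y) = 5/12.
Summing X·P(x,y) over outcomes with X > Y gives 35/18.
E[X | X > Y] = (35/18) / (5/12) = 14/3.

14/3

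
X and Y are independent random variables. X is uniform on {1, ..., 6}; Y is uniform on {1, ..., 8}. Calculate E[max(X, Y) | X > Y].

P(X > Y) = 5/16.
Summing max(X,Y)·P(x,y) over outcomes with X > Y gives 35/24.
E[max(X, Y) | X > Y] = (35/24) / (5/16) = 14/3.

14/3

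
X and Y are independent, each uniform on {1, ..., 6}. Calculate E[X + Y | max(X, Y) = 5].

70/9

Outcomes with max(X, Y) = 5: (1,5), (2,5), (3,5), (4,5), (5,1), (5,2), (5,3), (5,4), (5,5), each with probability 1/36.
E[X + Y | max(X, Y) = 5] = (6 + 7 + 8 + 9 + 6 + 7 + 8 + 9 + 10) / 9 = 70/9.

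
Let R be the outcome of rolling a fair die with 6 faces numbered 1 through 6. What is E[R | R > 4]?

Given R > 4, R is equally likely to be any of {5, 6}.
E[R | R > 4] = (5 + 6) / 2 = 11/2.

11/2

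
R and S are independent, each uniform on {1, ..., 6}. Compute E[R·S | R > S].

35/3

P(R > S) = 5/12.
Summing RS·P(x,y) over outcomes with R > S gives 175/36.
E[R·S | R > S] = (175/36) / (5/12) = 35/3.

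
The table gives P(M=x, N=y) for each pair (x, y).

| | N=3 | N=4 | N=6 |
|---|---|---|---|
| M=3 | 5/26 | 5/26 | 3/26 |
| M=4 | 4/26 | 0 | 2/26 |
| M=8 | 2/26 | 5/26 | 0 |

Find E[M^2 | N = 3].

P(N = 3) = 11/26.
Σ M^2·P over the event = 9·(5/26) + 16·(4/26) + 64·(2/26) = 237/26.
E[M^2 | N = 3] = (237/26) / (11/26) = 237/11.

237/11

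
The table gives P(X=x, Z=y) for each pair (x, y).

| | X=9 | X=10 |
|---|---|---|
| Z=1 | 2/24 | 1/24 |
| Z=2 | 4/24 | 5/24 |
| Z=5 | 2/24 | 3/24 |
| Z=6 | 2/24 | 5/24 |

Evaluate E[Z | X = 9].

16/5

P(X = 9) = 5/12.
Summing Z·P(X=x,Z=y) over the conditioning event gives 4/3.
E[Z | X = 9] = (4/3) / (5/12) = 16/5.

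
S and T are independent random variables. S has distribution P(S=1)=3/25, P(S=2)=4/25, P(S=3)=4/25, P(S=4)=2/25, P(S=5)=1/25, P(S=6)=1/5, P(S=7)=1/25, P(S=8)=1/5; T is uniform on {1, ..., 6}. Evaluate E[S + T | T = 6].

P(T = 6) = 1/6.
Summing (S+T)·P(x,y) over outcomes with T = 6 gives 263/150.
E[S + T | T = 6] = (263/150) / (1/6) = 263/25.

263/25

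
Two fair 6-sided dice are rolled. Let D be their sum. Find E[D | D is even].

P(D is even) = 1/2.
Σ over the event: 2·1/36 + 4·1/12 + 6·5/36 + 8·5/36 + 10·1/12 + 12·1/36 = 7/2.
E[D | D is even] = (7/2) / (1/2) = 7.

7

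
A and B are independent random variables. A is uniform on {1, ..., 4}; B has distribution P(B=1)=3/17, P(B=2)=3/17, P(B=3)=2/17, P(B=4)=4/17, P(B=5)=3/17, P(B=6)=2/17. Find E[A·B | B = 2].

P(B = 2) = 3/17.
Summing AB·P(x,y) over outcomes with B = 2 gives 15/17.
E[A·B | B = 2] = (15/17) / (3/17) = 5.

5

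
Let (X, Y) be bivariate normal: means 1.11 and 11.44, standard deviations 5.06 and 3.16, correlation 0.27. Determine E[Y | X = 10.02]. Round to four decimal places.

12.9424

E[Y | X=x] = μ_Y + ρ(σ_Y/σ_X)(x − μ_X) for jointly normal variables.
E[Y | X=10.02] = 11.44 + (0.27)·(3.16/5.06)·(10.02 − (1.11)) = 11.44 + (0.16862)·(8.91) = 12.9424.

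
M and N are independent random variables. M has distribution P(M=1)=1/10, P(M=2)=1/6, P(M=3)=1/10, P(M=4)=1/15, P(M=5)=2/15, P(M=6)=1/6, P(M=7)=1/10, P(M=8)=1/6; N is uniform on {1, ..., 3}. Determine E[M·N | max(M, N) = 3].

P(max(M, N) = 3) = 17/90.
Summing MN·P(x,y) over outcomes with max(M, N) = 3 gives 31/30.
E[M·N | max(M, N) = 3] = (31/30) / (17/90) = 93/17.

93/17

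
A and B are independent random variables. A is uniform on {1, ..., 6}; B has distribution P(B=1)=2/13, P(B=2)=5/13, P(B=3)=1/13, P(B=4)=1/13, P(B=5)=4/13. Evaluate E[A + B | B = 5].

P(B = 5) = 4/13.
Summing (A+B)·P(x,y) over outcomes with B = 5 gives 34/13.
E[A + B | B = 5] = (34/13) / (4/13) = 17/2.

17/2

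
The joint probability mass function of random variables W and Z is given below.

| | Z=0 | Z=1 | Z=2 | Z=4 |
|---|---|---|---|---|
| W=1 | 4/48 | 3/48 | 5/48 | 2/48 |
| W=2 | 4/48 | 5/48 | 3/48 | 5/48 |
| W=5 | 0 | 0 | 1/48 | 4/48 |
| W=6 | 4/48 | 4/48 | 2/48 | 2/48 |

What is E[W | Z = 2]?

28/11

P(Z = 2) = 11/48.
Σ W·P over the event = 1·(5/48) + 2·(3/48) + 5·(1/48) + 6·(2/48) = 7/12.
E[W | Z = 2] = (7/12) / (11/48) = 28/11.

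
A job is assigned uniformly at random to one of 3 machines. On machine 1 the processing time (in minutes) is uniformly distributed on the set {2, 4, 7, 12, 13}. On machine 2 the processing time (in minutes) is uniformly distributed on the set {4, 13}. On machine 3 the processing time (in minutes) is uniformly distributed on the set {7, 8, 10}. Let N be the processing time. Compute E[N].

733/90

E[N | machine 1] = (2+4+7+12+13)/5 = 38/5.
E[N | machine 2] = (4+13)/2 = 17/2.
E[N | machine 3] = (7+8+10)/3 = 25/3.
E[N] = (1/3)·(38/5) + (1/3)·(17/2) + (1/3)·(25/3) = 733/90.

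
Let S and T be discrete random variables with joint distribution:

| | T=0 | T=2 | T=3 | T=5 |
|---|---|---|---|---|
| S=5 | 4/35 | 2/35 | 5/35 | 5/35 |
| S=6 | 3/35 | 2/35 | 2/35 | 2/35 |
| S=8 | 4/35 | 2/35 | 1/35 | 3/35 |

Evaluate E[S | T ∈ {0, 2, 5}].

P(T ∈ {0, 2, 5}) = 27/35.
Summing S·P(S=x,T=y) over the conditioning event gives 169/35.
E[S | T ∈ {0, 2, 5}] = (169/35) / (27/35) = 169/27.

169/27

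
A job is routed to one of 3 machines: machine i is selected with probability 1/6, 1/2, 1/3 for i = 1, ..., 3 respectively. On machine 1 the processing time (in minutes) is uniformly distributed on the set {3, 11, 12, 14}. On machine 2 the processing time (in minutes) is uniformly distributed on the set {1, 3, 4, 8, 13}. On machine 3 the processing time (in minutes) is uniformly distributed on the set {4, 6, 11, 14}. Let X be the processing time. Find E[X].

449/60

E[X | machine 1] = (3+11+12+14)/4 = 10.
E[X | machine 2] = (1+3+4+8+13)/5 = 29/5.
E[X | machine 3] = (4+6+11+14)/4 = 35/4.
E[X] = (1/6)·(10) + (1/2)·(29/5) + (1/3)·(35/4) = 449/60.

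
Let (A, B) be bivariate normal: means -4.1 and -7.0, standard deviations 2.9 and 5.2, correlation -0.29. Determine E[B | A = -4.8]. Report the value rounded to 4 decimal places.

E[B | A=x] = μ_B + ρ(σ_B/σ_A)(x − μ_A) for jointly normal variables.
E[B | A=-4.8] = -7.0 + (-0.29)·(5.2/2.9)·(-4.8 − (-4.1)) = -7.0 + (-0.52)·(-0.7) = -6.6360.

-6.6360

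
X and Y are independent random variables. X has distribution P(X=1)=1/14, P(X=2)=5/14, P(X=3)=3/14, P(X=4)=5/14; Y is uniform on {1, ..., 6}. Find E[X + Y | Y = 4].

P(Y = 4) = 1/6.
Summing (X+Y)·P(x,y) over outcomes with Y = 4 gives 8/7.
E[X + Y | Y = 4] = (8/7) / (1/6) = 48/7.

48/7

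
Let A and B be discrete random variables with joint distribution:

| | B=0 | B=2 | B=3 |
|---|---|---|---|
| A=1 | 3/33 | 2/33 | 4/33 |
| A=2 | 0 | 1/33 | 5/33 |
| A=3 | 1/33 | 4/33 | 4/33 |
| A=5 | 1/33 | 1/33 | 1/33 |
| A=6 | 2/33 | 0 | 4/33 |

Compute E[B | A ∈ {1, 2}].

11/5

P(A ∈ {1, 2}) = 5/11.
Summing B·P(A=x,B=y) over the conditioning event gives 1.
E[B | A ∈ {1, 2}] = (1) / (5/11) = 11/5.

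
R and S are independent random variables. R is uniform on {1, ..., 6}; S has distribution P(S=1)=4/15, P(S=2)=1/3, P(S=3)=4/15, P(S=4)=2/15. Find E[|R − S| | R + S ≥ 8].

46/19

P(R + S ≥ 8) = 19/90.
Summing |R−S|·P(x,y) over outcomes with R + S ≥ 8 gives 23/45.
E[|R − S| | R + S ≥ 8] = (23/45) / (19/90) = 46/19.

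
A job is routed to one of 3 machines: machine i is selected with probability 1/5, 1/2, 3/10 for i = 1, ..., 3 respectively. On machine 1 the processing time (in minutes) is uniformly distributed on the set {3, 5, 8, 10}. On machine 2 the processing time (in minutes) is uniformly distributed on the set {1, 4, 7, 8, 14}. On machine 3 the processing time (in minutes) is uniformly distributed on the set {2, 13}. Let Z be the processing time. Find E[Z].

E[Z | machine 1] = (3+5+8+10)/4 = 13/2.
E[Z | machine 2] = (1+4+7+8+14)/5 = 34/5.
E[Z | machine 3] = (2+13)/2 = 15/2.
E[Z] = (1/5)·(13/2) + (1/2)·(34/5) + (3/10)·(15/2) = 139/20.

139/20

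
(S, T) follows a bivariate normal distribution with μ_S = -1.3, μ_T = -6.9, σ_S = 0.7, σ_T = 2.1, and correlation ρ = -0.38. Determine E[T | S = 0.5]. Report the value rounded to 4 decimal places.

-8.9520

E[T | S=x] = μ_T + ρ(σ_T/σ_S)(x − μ_S) for jointly normal variables.
E[T | S=0.5] = -6.9 + (-0.38)·(2.1/0.7)·(0.5 − (-1.3)) = -6.9 + (-1.14)·(1.8) = -8.9520.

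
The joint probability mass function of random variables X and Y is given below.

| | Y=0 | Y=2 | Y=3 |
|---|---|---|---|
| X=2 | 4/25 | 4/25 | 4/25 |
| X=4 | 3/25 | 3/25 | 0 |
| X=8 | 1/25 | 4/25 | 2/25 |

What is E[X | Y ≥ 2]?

76/17

P(Y ≥ 2) = 17/25.
Summing X·P(X=x,Y=y) over the conditioning event gives 76/25.
E[X | Y ≥ 2] = (76/25) / (17/25) = 76/17.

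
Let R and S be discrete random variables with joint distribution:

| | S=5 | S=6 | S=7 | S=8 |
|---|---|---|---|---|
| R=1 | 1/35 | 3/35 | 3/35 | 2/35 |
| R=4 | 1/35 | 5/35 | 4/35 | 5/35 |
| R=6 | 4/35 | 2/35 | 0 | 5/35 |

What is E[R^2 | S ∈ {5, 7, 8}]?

98/5

P(S ∈ {5, 7, 8}) = 5/7.
Σ R^2·P over the event = 1·(1/35) + 1·(3/35) + 1·(2/35) + 16·(1/35) + 16·(4/35) + 16·(5/35) + 36·(4/35) + 36·(5/35) = 14.
E[R^2 | S ∈ {5, 7, 8}] = (14) / (5/7) = 98/5.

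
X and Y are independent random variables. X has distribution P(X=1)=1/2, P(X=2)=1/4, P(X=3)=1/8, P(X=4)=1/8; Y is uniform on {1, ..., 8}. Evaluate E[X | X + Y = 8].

15/8

P(X + Y = 8) = 1/8.
Summing X·P(x,y) over outcomes with X + Y = 8 gives 15/64.
E[X | X + Y = 8] = (15/64) / (1/8) = 15/8.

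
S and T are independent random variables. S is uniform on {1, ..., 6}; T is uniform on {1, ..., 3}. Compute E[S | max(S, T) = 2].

5/3

Outcomes with max(S, T) = 2: (1,2), (2,1), (2,2), each with probability 1/18.
E[S | max(S, T) = 2] = (1 + 2 + 2) / 3 = 5/3.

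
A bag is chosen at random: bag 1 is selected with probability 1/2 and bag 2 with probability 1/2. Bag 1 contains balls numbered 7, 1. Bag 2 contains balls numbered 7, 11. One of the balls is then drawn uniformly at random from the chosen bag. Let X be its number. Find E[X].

E[X | bag 1] = (7+1)/2 = 4.
E[X | bag 2] = (7+11)/2 = 9.
E[X] = (1/2)·(4) + (1/2)·(9) = 13/2.

13/2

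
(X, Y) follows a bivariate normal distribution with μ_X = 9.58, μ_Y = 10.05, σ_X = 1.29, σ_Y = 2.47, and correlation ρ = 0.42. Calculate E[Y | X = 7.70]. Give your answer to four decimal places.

The regression of Y on X has slope ρ·σ_Y/σ_X and passes through (μ_X, μ_Y).
E[Y | X=7.70] = 10.05 + (0.42)·(2.47/1.29)·(7.70 − (9.58)) = 10.05 + (0.80419)·(-1.88) = 8.5381.

8.5381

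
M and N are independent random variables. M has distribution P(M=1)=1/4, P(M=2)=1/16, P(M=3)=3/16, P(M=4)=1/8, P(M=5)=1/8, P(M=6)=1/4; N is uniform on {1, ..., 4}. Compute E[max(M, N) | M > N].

P(M > N) = 37/64.
Summing max(M,N)·P(x,y) over outcomes with M > N gives 45/16.
E[max(M, N) | M > N] = (45/16) / (37/64) = 180/37.

180/37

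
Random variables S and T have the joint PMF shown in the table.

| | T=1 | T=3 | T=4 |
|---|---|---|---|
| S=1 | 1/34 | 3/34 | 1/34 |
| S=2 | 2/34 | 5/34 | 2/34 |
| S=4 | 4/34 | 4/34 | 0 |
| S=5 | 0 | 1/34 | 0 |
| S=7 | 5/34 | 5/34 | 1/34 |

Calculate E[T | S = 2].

25/9

P(S = 2) = 9/34.
Σ T·P over the event = 1·(2/34) + 3·(5/34) + 4·(2/34) = 25/34.
E[T | S = 2] = (25/34) / (9/34) = 25/9.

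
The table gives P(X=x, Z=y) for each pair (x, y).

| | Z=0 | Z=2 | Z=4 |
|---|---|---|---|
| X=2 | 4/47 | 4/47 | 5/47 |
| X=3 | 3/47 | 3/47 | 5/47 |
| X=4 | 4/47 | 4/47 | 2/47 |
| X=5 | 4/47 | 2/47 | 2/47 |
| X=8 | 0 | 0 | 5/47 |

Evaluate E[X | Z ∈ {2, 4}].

63/16

P(Z ∈ {2, 4}) = 32/47.
Summing X·P(X=x,Z=y) over the conditioning event gives 126/47.
E[X | Z ∈ {2, 4}] = (126/47) / (32/47) = 63/16.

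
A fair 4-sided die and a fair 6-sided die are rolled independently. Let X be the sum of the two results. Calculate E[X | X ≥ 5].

62/9

P(X ≥ 5) = 3/4.
Σ over the event: 5·1/6 + 6·1/6 + 7·1/6 + 8·1/8 + 9·1/12 + 10·1/24 = 31/6.
E[X | X ≥ 5] = (31/6) / (3/4) = 62/9.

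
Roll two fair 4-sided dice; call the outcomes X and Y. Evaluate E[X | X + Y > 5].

Outcomes with X + Y > 5: (2,4), (3,3), (3,4), (4,2), (4,3), (4,4), each with probability 1/16.
E[X | X + Y > 5] = (2 + 3 + 3 + 4 + 4 + 4) / 6 = 10/3.

10/3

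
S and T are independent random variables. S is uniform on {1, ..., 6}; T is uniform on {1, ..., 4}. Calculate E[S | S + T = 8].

5

P(S + T = 8) = 1/8.
Summing S·P(x,y) over outcomes with S + T = 8 gives 5/8.
E[S | S + T = 8] = (5/8) / (1/8) = 5.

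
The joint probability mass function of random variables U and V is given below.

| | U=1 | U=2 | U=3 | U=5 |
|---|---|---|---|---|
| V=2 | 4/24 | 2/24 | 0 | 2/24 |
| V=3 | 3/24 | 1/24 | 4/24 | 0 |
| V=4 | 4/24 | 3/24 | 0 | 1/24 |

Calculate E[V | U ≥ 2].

P(U ≥ 2) = 13/24.
Σ V·P over the event = 2·(2/24) + 3·(1/24) + 4·(3/24) + 3·(4/24) + 2·(2/24) + 4·(1/24) = 13/8.
E[V | U ≥ 2] = (13/8) / (13/24) = 3.

3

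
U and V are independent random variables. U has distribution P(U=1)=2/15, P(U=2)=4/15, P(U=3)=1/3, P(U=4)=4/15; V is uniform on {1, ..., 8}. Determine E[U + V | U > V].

129/26

P(U > V) = 13/60.
Summing (U+V)·P(x,y) over outcomes with U > V gives 43/40.
E[U + V | U > V] = (43/40) / (13/60) = 129/26.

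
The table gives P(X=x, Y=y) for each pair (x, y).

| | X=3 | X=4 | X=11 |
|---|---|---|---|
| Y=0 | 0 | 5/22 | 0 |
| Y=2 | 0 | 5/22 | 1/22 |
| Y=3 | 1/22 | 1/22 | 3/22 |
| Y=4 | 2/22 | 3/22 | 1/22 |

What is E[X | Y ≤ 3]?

91/16

P(Y ≤ 3) = 8/11.
Σ X·P over the event = 3·(1/22) + 4·(5/22) + 4·(5/22) + 4·(1/22) + 11·(1/22) + 11·(3/22) = 91/22.
E[X | Y ≤ 3] = (91/22) / (8/11) = 91/16.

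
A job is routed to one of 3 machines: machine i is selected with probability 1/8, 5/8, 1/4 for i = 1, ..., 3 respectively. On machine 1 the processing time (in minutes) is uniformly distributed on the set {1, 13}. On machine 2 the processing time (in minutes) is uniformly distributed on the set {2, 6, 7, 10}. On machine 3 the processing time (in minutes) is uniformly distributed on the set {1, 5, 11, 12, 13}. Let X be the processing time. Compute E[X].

1101/160

E[X | machine 1] = (1+13)/2 = 7.
E[X | machine 2] = (2+6+7+10)/4 = 25/4.
E[X | machine 3] = (1+5+11+12+13)/5 = 42/5.
By the law of total expectation,
E[X] = (1/8)·(7) + (5/8)·(25/4) + (1/4)·(42/5) = 1101/160.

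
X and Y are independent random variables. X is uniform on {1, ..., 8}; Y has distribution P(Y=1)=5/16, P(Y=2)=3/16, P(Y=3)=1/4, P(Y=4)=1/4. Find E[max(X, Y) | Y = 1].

P(Y = 1) = 5/16.
Summing max(X,Y)·P(x,y) over outcomes with Y = 1 gives 45/32.
E[max(X, Y) | Y = 1] = (45/32) / (5/16) = 9/2.

9/2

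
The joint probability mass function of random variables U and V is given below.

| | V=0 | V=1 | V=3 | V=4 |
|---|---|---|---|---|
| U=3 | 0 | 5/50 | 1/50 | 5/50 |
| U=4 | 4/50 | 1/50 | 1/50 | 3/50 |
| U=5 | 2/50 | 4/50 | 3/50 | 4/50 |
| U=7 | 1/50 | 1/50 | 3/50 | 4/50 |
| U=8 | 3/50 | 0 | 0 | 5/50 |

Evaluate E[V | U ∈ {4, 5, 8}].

P(U ∈ {4, 5, 8}) = 3/5.
Summing V·P(U=x,V=y) over the conditioning event gives 13/10.
E[V | U ∈ {4, 5, 8}] = (13/10) / (3/5) = 13/6.

13/6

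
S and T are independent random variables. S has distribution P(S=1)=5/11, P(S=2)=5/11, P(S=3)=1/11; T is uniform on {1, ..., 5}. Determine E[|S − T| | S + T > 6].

18/7

P(S + T > 6) = 7/55.
Summing |S−T|·P(x,y) over outcomes with S + T > 6 gives 18/55.
E[|S − T| | S + T > 6] = (18/55) / (7/55) = 18/7.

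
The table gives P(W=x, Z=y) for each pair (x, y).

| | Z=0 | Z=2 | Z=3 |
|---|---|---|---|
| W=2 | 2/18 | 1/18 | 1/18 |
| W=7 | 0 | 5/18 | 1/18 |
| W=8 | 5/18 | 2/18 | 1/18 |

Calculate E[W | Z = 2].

53/8

P(Z = 2) = 4/9.
Σ W·P over the event = 2·(1/18) + 7·(5/18) + 8·(2/18) = 53/18.
E[W | Z = 2] = (53/18) / (4/9) = 53/8.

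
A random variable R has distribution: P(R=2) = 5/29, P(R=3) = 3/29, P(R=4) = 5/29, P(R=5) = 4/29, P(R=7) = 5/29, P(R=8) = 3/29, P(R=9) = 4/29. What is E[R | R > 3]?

P(R > 3) = 21/29.
Σ over the event: 4·5/29 + 5·4/29 + 7·5/29 + 8·3/29 + 9·4/29 = 135/29.
E[R | R > 3] = (135/29) / (21/29) = 45/7.

45/7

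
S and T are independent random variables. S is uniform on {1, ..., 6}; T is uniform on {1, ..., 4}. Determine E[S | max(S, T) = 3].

12/5

Outcomes with max(S, T) = 3: (1,3), (2,3), (3,1), (3,2), (3,3), each with probability 1/24.
E[S | max(S, T) = 3] = (1 + 2 + 3 + 3 + 3) / 5 = 12/5.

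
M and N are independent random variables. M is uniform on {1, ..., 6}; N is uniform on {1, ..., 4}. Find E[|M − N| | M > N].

17/7

P(M > N) = 7/12.
Summing |M−N|·P(x,y) over outcomes with M > N gives 17/12.
E[|M − N| | M > N] = (17/12) / (7/12) = 17/7.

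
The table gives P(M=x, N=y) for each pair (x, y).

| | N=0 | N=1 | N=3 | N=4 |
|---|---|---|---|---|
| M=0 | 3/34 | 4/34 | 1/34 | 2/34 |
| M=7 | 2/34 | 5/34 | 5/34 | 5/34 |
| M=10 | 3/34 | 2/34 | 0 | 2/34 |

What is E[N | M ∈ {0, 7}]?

55/27

P(M ∈ {0, 7}) = 27/34.
Σ N·P over the event = 0·(3/34) + 1·(4/34) + 3·(1/34) + 4·(2/34) + 0·(2/34) + 1·(5/34) + 3·(5/34) + 4·(5/34) = 55/34.
E[N | M ∈ {0, 7}] = (55/34) / (27/34) = 55/27.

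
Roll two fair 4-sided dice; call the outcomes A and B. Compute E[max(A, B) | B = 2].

P(B = 2) = 1/4.
Summing max(A,B)·P(x,y) over outcomes with B = 2 gives 11/16.
E[max(A, B) | B = 2] = (11/16) / (1/4) = 11/4.

11/4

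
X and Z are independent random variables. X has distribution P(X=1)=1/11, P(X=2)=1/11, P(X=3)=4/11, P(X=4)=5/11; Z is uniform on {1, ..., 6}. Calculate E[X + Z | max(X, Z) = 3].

69/14

P(max(X, Z) = 3) = 7/33.
Summing (X+Z)·P(x,y) over outcomes with max(X, Z) = 3 gives 23/22.
E[X + Z | max(X, Z) = 3] = (23/22) / (7/33) = 69/14.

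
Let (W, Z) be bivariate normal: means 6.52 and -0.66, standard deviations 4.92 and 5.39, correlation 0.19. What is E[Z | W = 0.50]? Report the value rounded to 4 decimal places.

The regression of Z on W has slope ρ·σ_Z/σ_W and passes through (μ_W, μ_Z).
E[Z | W=0.50] = -0.66 + (0.19)·(5.39/4.92)·(0.50 − (6.52)) = -0.66 + (0.20815)·(-6.02) = -1.9131.

-1.9131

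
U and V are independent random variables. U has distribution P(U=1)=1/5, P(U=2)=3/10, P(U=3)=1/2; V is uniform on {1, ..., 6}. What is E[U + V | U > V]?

54/13

P(U > V) = 13/60.
Summing (U+V)·P(x,y) over outcomes with U > V gives 9/10.
E[U + V | U > V] = (9/10) / (13/60) = 54/13.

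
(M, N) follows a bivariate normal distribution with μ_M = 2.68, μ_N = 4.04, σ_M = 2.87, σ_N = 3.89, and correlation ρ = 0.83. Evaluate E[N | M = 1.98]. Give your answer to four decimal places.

The regression of N on M has slope ρ·σ_N/σ_M and passes through (μ_M, μ_N).
E[N | M=1.98] = 4.04 + (0.83)·(3.89/2.87)·(1.98 − (2.68)) = 4.04 + (1.125)·(-0.7) = 3.2525.

3.2525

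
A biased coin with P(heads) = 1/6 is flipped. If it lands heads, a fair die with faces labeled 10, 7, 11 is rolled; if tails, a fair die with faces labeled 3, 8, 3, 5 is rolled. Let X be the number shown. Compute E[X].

397/72

E[X | heads] = (10+7+11)/3 = 28/3.
E[X | tails] = (3+8+3+5)/4 = 19/4.
By the law of total expectation,
E[X] = (1/6)·(28/3) + (5/6)·(19/4) = 397/72.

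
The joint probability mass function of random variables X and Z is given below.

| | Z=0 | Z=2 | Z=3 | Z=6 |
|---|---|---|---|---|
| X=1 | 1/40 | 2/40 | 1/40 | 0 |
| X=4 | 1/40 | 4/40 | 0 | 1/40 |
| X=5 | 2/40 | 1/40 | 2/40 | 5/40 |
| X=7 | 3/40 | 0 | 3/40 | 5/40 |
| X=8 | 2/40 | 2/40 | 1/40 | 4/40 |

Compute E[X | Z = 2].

P(Z = 2) = 9/40.
Σ X·P over the event = 1·(2/40) + 4·(4/40) + 5·(1/40) + 8·(2/40) = 39/40.
E[X | Z = 2] = (39/40) / (9/40) = 13/3.

13/3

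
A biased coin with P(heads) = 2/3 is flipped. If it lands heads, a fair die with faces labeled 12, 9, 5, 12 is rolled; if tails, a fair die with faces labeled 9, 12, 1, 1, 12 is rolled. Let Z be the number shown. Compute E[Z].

26/3

E[Z | heads] = (12+9+5+12)/4 = 19/2.
E[Z | tails] = (9+12+1+1+12)/5 = 7.
E[Z] = (2/3)·(19/2) + (1/3)·(7) = 26/3.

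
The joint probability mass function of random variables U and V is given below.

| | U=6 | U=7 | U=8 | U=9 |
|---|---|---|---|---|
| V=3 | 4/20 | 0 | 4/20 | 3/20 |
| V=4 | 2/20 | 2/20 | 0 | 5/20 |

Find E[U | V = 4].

P(V = 4) = 9/20.
Σ U·P over the event = 6·(2/20) + 7·(2/20) + 9·(5/20) = 71/20.
E[U | V = 4] = (71/20) / (9/20) = 71/9.

71/9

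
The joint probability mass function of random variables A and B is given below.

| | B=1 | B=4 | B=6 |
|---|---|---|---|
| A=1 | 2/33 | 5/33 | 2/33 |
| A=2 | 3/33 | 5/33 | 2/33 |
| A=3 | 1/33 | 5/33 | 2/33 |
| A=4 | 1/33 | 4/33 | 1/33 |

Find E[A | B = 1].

15/7

P(B = 1) = 7/33.
Summing A·P(A=x,B=y) over the conditioning event gives 5/11.
E[A | B = 1] = (5/11) / (7/33) = 15/7.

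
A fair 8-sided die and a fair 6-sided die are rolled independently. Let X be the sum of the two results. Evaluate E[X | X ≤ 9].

P(X ≤ 9) = 11/16.
Σ over the event: 2·1/48 + 3·1/24 + 4·1/16 + 5·1/12 + 6·5/48 + 7·1/8 + 8·1/8 + 9·1/8 = 107/24.
E[X | X ≤ 9] = (107/24) / (11/16) = 214/33.

214/33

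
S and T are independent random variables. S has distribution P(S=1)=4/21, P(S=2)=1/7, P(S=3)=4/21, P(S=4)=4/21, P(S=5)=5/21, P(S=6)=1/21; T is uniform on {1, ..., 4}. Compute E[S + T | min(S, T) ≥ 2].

P(min(S, T) ≥ 2) = 17/28.
Summing (S+T)·P(x,y) over outcomes with min(S, T) ≥ 2 gives 29/7.
E[S + T | min(S, T) ≥ 2] = (29/7) / (17/28) = 116/17.

116/17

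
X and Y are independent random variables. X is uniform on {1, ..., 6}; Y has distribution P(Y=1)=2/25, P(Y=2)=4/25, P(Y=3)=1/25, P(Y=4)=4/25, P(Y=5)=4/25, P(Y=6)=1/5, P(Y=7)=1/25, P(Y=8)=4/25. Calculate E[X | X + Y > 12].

50/9

P(X + Y > 12) = 3/50.
Summing X·P(x,y) over outcomes with X + Y > 12 gives 1/3.
E[X | X + Y > 12] = (1/3) / (3/50) = 50/9.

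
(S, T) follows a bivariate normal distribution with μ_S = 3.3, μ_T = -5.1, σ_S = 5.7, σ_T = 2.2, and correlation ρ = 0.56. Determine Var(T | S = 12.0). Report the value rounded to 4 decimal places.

3.3222

Var(T | S=x) = (1 − ρ²)·σ_T².
Var(T | S=12.0) = (2.2)²·(1 − (0.56)²) = 4.84·0.6864 = 3.3222.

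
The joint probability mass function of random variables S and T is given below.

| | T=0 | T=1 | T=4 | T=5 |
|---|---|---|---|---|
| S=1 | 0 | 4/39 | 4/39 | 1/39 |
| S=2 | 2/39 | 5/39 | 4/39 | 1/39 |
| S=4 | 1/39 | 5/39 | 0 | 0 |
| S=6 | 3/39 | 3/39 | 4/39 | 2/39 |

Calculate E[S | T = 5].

15/4

P(T = 5) = 4/39.
Σ S·P over the event = 1·(1/39) + 2·(1/39) + 6·(2/39) = 5/13.
E[S | T = 5] = (5/13) / (4/39) = 15/4.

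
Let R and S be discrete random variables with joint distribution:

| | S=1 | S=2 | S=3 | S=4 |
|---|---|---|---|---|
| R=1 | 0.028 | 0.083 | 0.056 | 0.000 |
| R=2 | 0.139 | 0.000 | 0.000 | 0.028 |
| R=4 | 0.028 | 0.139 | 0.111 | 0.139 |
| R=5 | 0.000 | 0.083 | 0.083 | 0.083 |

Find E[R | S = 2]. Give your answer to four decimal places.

3.4557

P(S = 2) = 0.305.
Summing R·P(R=x,S=y) over the conditioning event gives 1.054.
E[R | S = 2] = (1.054) / (0.305) = 3.4557.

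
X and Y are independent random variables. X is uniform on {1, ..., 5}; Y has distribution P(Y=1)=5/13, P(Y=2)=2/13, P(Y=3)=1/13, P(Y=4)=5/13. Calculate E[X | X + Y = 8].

P(X + Y = 8) = 6/65.
Summing X·P(x,y) over outcomes with X + Y = 8 gives 5/13.
E[X | X + Y = 8] = (5/13) / (6/65) = 25/6.

25/6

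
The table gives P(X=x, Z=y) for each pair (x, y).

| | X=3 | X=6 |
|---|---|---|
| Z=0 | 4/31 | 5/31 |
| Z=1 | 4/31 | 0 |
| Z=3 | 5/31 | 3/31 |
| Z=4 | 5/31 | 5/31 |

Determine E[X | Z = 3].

P(Z = 3) = 8/31.
Σ X·P over the event = 3·(5/31) + 6·(3/31) = 33/31.
E[X | Z = 3] = (33/31) / (8/31) = 33/8.

33/8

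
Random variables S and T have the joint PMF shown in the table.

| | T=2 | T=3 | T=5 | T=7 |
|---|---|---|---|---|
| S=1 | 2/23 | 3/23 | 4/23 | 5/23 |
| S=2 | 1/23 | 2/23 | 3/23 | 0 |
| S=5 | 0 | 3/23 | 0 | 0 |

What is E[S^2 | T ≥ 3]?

107/20

P(T ≥ 3) = 20/23.
Σ S^2·P over the event = 1·(3/23) + 1·(4/23) + 1·(5/23) + 4·(2/23) + 4·(3/23) + 25·(3/23) = 107/23.
E[S^2 | T ≥ 3] = (107/23) / (20/23) = 107/20.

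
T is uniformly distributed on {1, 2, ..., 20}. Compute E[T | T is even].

11

Given T is even, T is equally likely to be any of {2, 4, 6, 8, 10, 12, 14, 16, 18, 20}.
E[T | T is even] = (2 + 4 + 6 + 8 + 10 + 12 + 14 + 16 + 18 + 20) / 10 = 11.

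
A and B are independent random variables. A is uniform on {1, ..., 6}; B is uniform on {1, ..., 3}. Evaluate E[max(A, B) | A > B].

P(A > B) = 2/3.
Summing max(A,B)·P(x,y) over outcomes with A > B gives 53/18.
E[max(A, B) | A > B] = (53/18) / (2/3) = 53/12.

53/12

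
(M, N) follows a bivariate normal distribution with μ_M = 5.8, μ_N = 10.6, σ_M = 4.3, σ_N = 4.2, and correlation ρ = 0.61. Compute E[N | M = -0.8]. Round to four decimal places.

For a bivariate normal, E[N | M=x] = μ_N + ρ·(σ_N/σ_M)·(x − μ_M).
E[N | M=-0.8] = 10.6 + (0.61)·(4.2/4.3)·(-0.8 − (5.8)) = 10.6 + (0.595814)·(-6.6) = 6.6676.

6.6676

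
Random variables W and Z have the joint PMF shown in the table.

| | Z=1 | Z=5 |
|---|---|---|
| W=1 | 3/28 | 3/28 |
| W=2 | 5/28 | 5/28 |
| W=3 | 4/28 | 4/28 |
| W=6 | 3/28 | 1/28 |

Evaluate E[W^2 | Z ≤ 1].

P(Z ≤ 1) = 15/28.
Σ W^2·P over the event = 1·(3/28) + 4·(5/28) + 9·(4/28) + 36·(3/28) = 167/28.
E[W^2 | Z ≤ 1] = (167/28) / (15/28) = 167/15.

167/15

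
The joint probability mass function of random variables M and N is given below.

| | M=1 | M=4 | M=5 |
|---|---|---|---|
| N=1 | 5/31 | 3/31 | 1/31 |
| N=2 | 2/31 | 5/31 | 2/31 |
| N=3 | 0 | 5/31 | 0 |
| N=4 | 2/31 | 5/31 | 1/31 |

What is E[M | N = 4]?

P(N = 4) = 8/31.
Σ M·P over the event = 1·(2/31) + 4·(5/31) + 5·(1/31) = 27/31.
E[M | N = 4] = (27/31) / (8/31) = 27/8.

27/8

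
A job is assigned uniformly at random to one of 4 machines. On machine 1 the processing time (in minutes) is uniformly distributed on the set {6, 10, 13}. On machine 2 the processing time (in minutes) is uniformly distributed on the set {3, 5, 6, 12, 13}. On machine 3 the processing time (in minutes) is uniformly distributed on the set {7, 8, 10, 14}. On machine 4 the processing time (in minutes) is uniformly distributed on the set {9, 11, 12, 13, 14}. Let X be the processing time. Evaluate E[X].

E[X | machine 1] = (6+10+13)/3 = 29/3.
E[X | machine 2] = (3+5+6+12+13)/5 = 39/5.
E[X | machine 3] = (7+8+10+14)/4 = 39/4.
E[X | machine 4] = (9+11+12+13+14)/5 = 59/5.
E[X] = (1/4)·(29/3) + (1/4)·(39/5) + (1/4)·(39/4) + (1/4)·(59/5) = 2341/240.

2341/240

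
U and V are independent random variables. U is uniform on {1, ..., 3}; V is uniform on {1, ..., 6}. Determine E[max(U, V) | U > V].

8/3

P(U > V) = 1/6.
Summing max(U,V)·P(x,y) over outcomes with U > V gives 4/9.
E[max(U, V) | U > V] = (4/9) / (1/6) = 8/3.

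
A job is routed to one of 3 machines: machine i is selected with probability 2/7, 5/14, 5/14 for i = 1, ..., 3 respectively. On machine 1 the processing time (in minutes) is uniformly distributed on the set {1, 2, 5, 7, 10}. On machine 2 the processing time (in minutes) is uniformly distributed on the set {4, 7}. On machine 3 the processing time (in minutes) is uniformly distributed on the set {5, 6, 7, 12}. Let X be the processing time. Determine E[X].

85/14

E[X | machine 1] = (1+2+5+7+10)/5 = 5.
E[X | machine 2] = (4+7)/2 = 11/2.
E[X | machine 3] = (5+6+7+12)/4 = 15/2.
E[X] = (2/7)·(5) + (5/14)·(11/2) + (5/14)·(15/2) = 85/14.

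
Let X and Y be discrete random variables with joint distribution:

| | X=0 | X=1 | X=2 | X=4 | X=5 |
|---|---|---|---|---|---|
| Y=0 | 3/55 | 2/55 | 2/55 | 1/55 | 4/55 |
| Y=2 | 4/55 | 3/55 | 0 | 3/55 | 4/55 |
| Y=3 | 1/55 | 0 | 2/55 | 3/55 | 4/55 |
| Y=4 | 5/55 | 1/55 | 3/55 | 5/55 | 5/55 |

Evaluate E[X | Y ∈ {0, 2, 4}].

P(Y ∈ {0, 2, 4}) = 9/11.
Summing X·P(X=x,Y=y) over the conditioning event gives 117/55.
E[X | Y ∈ {0, 2, 4}] = (117/55) / (9/11) = 13/5.

13/5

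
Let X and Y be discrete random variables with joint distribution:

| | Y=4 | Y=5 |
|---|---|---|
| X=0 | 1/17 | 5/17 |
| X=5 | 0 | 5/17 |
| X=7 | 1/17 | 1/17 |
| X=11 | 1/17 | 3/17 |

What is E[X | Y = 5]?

P(Y = 5) = 14/17.
Σ X·P over the event = 0·(5/17) + 5·(5/17) + 7·(1/17) + 11·(3/17) = 65/17.
E[X | Y = 5] = (65/17) / (14/17) = 65/14.

65/14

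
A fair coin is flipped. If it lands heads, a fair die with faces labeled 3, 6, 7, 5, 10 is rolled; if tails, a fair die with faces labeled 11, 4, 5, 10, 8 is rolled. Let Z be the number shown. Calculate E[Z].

69/10

E[Z | heads] = (3+6+7+5+10)/5 = 31/5.
E[Z | tails] = (11+4+5+10+8)/5 = 38/5.
By the law of total expectation,
E[Z] = (1/2)·(31/5) + (1/2)·(38/5) = 69/10.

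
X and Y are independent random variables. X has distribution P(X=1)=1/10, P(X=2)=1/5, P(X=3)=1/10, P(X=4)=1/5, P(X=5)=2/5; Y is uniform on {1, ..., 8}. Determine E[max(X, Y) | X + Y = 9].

P(X + Y = 9) = 1/8.
Summing max(X,Y)·P(x,y) over outcomes with X + Y = 9 gives 29/40.
E[max(X, Y) | X + Y = 9] = (29/40) / (1/8) = 29/5.

29/5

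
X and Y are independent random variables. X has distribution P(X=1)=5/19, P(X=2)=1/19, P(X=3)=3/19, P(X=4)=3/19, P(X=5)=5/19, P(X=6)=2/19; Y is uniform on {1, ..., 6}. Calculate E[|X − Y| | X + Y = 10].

1

P(X + Y = 10) = 5/57.
Summing |X−Y|·P(x,y) over outcomes with X + Y = 10 gives 5/57.
E[|X − Y| | X + Y = 10] = (5/57) / (5/57) = 1.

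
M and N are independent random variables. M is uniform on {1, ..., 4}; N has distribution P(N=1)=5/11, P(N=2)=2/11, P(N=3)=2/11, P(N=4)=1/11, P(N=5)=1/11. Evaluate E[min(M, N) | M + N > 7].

P(M + N > 7) = 3/44.
Summing min(M,N)·P(x,y) over outcomes with M + N > 7 gives 1/4.
E[min(M, N) | M + N > 7] = (1/4) / (3/44) = 11/3.

11/3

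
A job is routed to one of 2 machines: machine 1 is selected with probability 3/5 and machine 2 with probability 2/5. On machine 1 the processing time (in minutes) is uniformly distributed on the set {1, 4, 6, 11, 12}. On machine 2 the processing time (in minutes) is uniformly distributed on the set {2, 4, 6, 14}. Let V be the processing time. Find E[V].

E[V | machine 1] = (1+4+6+11+12)/5 = 34/5.
E[V | machine 2] = (2+4+6+14)/4 = 13/2.
E[V] = (3/5)·(34/5) + (2/5)·(13/2) = 167/25.

167/25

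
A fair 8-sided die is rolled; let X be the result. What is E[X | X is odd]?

4

Given X is odd, X is equally likely to be any of {1, 3, 5, 7}.
E[X | X is odd] = (1 + 3 + 5 + 7) / 4 = 4.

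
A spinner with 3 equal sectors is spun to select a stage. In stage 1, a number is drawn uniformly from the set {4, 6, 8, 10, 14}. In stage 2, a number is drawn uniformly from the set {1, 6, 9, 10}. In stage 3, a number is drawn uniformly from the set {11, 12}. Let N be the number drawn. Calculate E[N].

44/5

E[N | stage 1] = (4+6+8+10+14)/5 = 42/5.
E[N | stage 2] = (1+6+9+10)/4 = 13/2.
E[N | stage 3] = (11+12)/2 = 23/2.
E[N] = (1/3)·(42/5) + (1/3)·(13/2) + (1/3)·(23/2) = 44/5.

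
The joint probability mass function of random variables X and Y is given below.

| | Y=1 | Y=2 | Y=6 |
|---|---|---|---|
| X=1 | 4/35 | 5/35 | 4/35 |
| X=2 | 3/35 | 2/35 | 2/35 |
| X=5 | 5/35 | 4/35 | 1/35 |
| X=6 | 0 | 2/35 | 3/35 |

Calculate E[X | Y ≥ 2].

72/23

P(Y ≥ 2) = 23/35.
Σ X·P over the event = 1·(5/35) + 1·(4/35) + 2·(2/35) + 2·(2/35) + 5·(4/35) + 5·(1/35) + 6·(2/35) + 6·(3/35) = 72/35.
E[X | Y ≥ 2] = (72/35) / (23/35) = 72/23.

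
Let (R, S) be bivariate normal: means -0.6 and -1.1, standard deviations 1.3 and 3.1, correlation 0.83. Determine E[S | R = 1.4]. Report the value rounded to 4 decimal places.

2.8585

E[S | R=x] = μ_S + ρ(σ_S/σ_R)(x − μ_R) for jointly normal variables.
E[S | R=1.4] = -1.1 + (0.83)·(3.1/1.3)·(1.4 − (-0.6)) = -1.1 + (1.97923)·(2) = 2.8585.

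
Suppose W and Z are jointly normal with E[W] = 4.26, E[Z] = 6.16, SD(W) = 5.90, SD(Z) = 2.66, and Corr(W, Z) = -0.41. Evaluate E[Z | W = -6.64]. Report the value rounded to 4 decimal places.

8.1748

E[Z | W=x] = μ_Z + ρ(σ_Z/σ_W)(x − μ_W) for jointly normal variables.
E[Z | W=-6.64] = 6.16 + (-0.41)·(2.66/5.90)·(-6.64 − (4.26)) = 6.16 + (-0.184847)·(-10.9) = 8.1748.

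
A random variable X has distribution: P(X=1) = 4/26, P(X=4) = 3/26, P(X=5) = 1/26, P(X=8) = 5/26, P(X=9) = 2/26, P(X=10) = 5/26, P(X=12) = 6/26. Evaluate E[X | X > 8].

140/13

P(X > 8) = 1/2.
Σ over the event: 9·1/13 + 10·5/26 + 12·3/13 = 70/13.
E[X | X > 8] = (70/13) / (1/2) = 140/13.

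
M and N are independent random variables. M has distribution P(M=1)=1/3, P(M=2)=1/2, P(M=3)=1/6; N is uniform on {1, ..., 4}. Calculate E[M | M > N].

12/5

P(M > N) = 5/24.
Summing M·P(x,y) over outcomes with M > N gives 1/2.
E[M | M > N] = (1/2) / (5/24) = 12/5.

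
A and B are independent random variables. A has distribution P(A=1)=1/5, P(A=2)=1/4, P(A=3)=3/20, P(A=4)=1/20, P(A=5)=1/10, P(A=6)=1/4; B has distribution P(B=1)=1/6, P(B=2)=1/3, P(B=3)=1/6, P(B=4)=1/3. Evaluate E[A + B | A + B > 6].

405/49

P(A + B > 6) = 49/120.
Summing (A+B)·P(x,y) over outcomes with A + B > 6 gives 27/8.
E[A + B | A + B > 6] = (27/8) / (49/120) = 405/49.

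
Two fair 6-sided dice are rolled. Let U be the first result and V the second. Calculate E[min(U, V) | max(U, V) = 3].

9/5

Outcomes with max(U, V) = 3: (1,3), (2,3), (3,1), (3,2), (3,3), each with probability 1/36.
E[min(U, V) | max(U, V) = 3] = (1 + 2 + 1 + 2 + 3) / 5 = 9/5.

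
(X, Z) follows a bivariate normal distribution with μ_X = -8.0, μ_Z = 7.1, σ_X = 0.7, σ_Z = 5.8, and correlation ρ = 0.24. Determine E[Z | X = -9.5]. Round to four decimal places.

4.1171

For a bivariate normal, E[Z | X=x] = μ_Z + ρ·(σ_Z/σ_X)·(x − μ_X).
E[Z | X=-9.5] = 7.1 + (0.24)·(5.8/0.7)·(-9.5 − (-8.0)) = 7.1 + (1.9886)·(-1.5) = 4.1171.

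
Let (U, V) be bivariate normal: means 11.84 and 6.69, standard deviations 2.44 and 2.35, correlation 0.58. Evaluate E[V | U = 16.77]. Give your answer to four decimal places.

The regression of V on U has slope ρ·σ_V/σ_U and passes through (μ_U, μ_V).
E[V | U=16.77] = 6.69 + (0.58)·(2.35/2.44)·(16.77 − (11.84)) = 6.69 + (0.55861)·(4.93) = 9.4439.

9.4439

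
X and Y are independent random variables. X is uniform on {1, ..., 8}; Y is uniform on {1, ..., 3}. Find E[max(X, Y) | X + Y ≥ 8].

P(X + Y ≥ 8) = 3/8.
Summing max(X,Y)·P(x,y) over outcomes with X + Y ≥ 8 gives 31/12.
E[max(X, Y) | X + Y ≥ 8] = (31/12) / (3/8) = 62/9.

62/9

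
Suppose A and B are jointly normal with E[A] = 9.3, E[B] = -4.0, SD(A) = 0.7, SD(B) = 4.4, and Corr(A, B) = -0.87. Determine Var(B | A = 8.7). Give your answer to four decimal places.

For a bivariate normal, Var(B | A=x) = σ_B²(1 − ρ²).
Var(B | A=8.7) = (4.4)²·(1 − (-0.87)²) = 19.36·0.2431 = 4.7064.

4.7064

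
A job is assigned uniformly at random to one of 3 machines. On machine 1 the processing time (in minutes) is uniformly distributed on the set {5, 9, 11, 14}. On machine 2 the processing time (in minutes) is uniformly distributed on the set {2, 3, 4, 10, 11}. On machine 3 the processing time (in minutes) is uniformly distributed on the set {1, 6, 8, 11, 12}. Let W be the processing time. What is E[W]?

E[W | machine 1] = (5+9+11+14)/4 = 39/4.
E[W | machine 2] = (2+3+4+10+11)/5 = 6.
E[W | machine 3] = (1+6+8+11+12)/5 = 38/5.
By the law of total expectation,
E[W] = (1/3)·(39/4) + (1/3)·(6) + (1/3)·(38/5) = 467/60.

467/60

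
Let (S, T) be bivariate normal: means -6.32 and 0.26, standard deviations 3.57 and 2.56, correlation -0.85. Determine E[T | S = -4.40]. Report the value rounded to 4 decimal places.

E[T | S=x] = μ_T + ρ(σ_T/σ_S)(x − μ_S) for jointly normal variables.
E[T | S=-4.40] = 0.26 + (-0.85)·(2.56/3.57)·(-4.40 − (-6.32)) = 0.26 + (-0.60952)·(1.92) = -0.9103.

-0.9103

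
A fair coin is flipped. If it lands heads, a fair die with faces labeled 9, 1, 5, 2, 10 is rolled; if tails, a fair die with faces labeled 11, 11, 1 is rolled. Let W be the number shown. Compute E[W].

98/15

E[W | heads] = (9+1+5+2+10)/5 = 27/5.
E[W | tails] = (11+11+1)/3 = 23/3.
By the law of total expectation,
E[W] = (1/2)·(27/5) + (1/2)·(23/3) = 98/15.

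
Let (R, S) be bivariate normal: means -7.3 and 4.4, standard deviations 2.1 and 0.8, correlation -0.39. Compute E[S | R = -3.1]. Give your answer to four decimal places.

3.7760

The regression of S on R has slope ρ·σ_S/σ_R and passes through (μ_R, μ_S).
E[S | R=-3.1] = 4.4 + (-0.39)·(0.8/2.1)·(-3.1 − (-7.3)) = 4.4 + (-0.14857)·(4.2) = 3.7760.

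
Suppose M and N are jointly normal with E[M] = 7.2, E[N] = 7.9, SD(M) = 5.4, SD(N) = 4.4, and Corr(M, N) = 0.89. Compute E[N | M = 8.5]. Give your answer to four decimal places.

The regression of N on M has slope ρ·σ_N/σ_M and passes through (μ_M, μ_N).
E[N | M=8.5] = 7.9 + (0.89)·(4.4/5.4)·(8.5 − (7.2)) = 7.9 + (0.72519)·(1.3) = 8.8427.

8.8427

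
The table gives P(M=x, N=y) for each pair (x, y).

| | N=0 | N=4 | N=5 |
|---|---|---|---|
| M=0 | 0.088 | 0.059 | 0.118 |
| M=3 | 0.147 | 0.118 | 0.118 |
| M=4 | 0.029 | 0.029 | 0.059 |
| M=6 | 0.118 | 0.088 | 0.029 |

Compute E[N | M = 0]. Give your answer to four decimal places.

3.1170

P(M = 0) = 0.265.
Summing N·P(M=x,N=y) over the conditioning event gives 0.826.
E[N | M = 0] = (0.826) / (0.265) = 3.1170.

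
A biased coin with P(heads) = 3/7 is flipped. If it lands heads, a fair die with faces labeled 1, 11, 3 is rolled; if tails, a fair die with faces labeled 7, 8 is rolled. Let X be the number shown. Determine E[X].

E[X | heads] = (1+11+3)/3 = 5.
E[X | tails] = (7+8)/2 = 15/2.
By the law of total expectation,
E[X] = (3/7)·(5) + (4/7)·(15/2) = 45/7.

45/7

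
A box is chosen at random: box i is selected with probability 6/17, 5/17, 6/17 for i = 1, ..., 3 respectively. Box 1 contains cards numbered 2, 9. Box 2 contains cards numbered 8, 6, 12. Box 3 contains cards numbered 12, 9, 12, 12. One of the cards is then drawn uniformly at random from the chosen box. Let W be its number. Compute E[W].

863/102

E[W | box 1] = (2+9)/2 = 11/2.
E[W | box 2] = (8+6+12)/3 = 26/3.
E[W | box 3] = (12+9+12+12)/4 = 45/4.
By the law of total expectation,
E[W] = (6/17)·(11/2) + (5/17)·(26/3) + (6/17)·(45/4) = 863/102.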